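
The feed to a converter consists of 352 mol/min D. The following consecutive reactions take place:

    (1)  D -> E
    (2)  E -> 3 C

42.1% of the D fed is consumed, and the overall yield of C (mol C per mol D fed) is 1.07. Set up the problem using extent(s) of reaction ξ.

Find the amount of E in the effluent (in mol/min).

22.6 mol/min

Conversion of D: D consumed = 1ξ₁ = 0.421 × 352 → ξ₁ = 148.2 mol/min.
Yield of C: 3ξ₂ / 352 = 1.07 → ξ₂ = 125.5 mol/min.
Outlet amounts (n = n₀ + Σ ν·ξ):
  D: 352 − 1(148.2) = 203.8
  E: 0 + 1(148.2) − 1(125.5) = 22.65
  C: 0 + 3(125.5) = 376.6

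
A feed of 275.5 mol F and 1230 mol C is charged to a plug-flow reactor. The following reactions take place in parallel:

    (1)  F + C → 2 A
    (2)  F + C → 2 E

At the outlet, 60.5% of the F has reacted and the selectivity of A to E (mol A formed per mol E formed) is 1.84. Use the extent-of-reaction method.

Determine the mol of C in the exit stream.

Conversion of F: F consumed = 0.605 × 275.5 = 166.7 mol = 1ξ₁ + 1ξ₂.
Selectivity: 2ξ₁ / (2ξ₂) = 1.84 → ξ₁ = 1.84 ξ₂.
Substitute: (1·1.84 + 1) ξ₂ = 166.7 → ξ₂ = 58.69 mol, ξ₁ = 108 mol.
Outlet amounts (n = n₀ + Σ ν·ξ):
  F: 275.5 − 1(108) − 1(58.69) = 108.8
  C: 1230 − 1(108) − 1(58.69) = 1063
  A: 0 + 2(108) = 216
  E: 0 + 2(58.69) = 117.4

1060 mol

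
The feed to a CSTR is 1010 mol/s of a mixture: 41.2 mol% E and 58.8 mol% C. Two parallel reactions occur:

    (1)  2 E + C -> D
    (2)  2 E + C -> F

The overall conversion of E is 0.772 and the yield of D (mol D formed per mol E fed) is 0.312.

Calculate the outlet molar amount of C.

433 mol/s

Yield of D: 1ξ₁ / 416.1 = 0.312 → ξ₁ = 129.8 mol/s.
Conversion of E: 2ξ₁ + 2ξ₂ = 0.772 × 416.1 = 321.2 → ξ₂ = 30.79 mol/s.
Outlet amounts (n = n₀ + Σ ν·ξ):
  E: 416.1 − 2(129.8) − 2(30.79) = 94.88
  C: 593.9 − 1(129.8) − 1(30.79) = 433.3
  D: 0 + 1(129.8) = 129.8
  F: 0 + 1(30.79) = 30.79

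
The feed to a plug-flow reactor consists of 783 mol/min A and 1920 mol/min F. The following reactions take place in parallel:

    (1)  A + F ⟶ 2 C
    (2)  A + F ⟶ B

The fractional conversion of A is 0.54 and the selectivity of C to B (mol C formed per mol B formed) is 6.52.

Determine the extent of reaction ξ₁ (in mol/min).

ξ₁ = 324 mol/min

Conversion of A: A consumed = 0.54 × 783 = 422.8 mol/min = 1ξ₁ + 1ξ₂.
Selectivity: 2ξ₁ / (1ξ₂) = 6.52 → ξ₁ = 3.26 ξ₂.
Substitute: (1·3.26 + 1) ξ₂ = 422.8 → ξ₂ = 99.25 mol/min, ξ₁ = 323.6 mol/min.
Outlet amounts (n = n₀ + Σ ν·ξ):
  A: 783 − 1(323.6) − 1(99.25) = 360.2
  F: 1920 − 1(323.6) − 1(99.25) = 1497
  C: 0 + 2(323.6) = 647.1
  B: 0 + 1(99.25) = 99.25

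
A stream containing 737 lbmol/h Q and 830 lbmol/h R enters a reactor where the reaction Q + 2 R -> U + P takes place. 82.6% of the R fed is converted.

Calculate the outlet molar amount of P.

343 lbmol/h

R reacted = 0.826 × 830 = 685.6 lbmol/h; ν_R = −2, so ξ = 685.6/2 = 342.8 lbmol/h.
Outlet amounts (n = n₀ + ν ξ):
  Q: 737 − 1(342.8) = 394.2
  R: 830 − 2(342.8) = 144.4
  U: 0 + 1(342.8) = 342.8
  P: 0 + 1(342.8) = 342.8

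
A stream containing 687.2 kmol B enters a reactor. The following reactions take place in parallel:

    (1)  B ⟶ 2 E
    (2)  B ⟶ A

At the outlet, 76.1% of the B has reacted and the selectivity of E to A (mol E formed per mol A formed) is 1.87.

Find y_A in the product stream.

0.288

Conversion of B: B consumed = 0.761 × 687.2 = 523 kmol = 1ξ₁ + 1ξ₂.
Selectivity: 2ξ₁ / (1ξ₂) = 1.87 → ξ₁ = 0.935 ξ₂.
Substitute: (1·0.935 + 1) ξ₂ = 523 → ξ₂ = 270.3 kmol, ξ₁ = 252.7 kmol.
Outlet amounts (n = n₀ + Σ ν·ξ):
  B: 687.2 − 1(252.7) − 1(270.3) = 164.2
  E: 0 + 2(252.7) = 505.4
  A: 0 + 1(270.3) = 270.3
Total out = 939.9 kmol; y_A = 270.3 / 939.9 = 0.2875.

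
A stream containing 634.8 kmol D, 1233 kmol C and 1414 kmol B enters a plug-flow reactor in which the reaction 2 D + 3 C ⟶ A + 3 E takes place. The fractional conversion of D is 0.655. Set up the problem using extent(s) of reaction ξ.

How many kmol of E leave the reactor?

D reacted = 0.655 × 634.8 = 415.8 kmol; ν_D = −2, so ξ = 415.8/2 = 207.9 kmol.
Outlet amounts (n = n₀ + ν ξ):
  D: 634.8 − 2(207.9) = 219
  C: 1233 − 3(207.9) = 609.3
  A: 0 + 1(207.9) = 207.9
  E: 0 + 3(207.9) = 623.7
  B: 1414 (inert)

624 kmol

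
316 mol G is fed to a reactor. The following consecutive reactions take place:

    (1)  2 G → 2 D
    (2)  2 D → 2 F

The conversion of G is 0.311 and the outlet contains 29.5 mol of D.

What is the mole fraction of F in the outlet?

0.218

Conversion of G: G consumed = 2ξ₁ = 0.311 × 316 → ξ₁ = 49.14 mol.
D balance: n_D = 0 + 2ξ₁ − 2ξ₂ = 29.5 → ξ₂ = (2·49.14 − 29.5)/2 = 34.39 mol.
Outlet amounts (n = n₀ + Σ ν·ξ):
  G: 316 − 2(49.14) = 217.7
  D: 0 + 2(49.14) − 2(34.39) = 29.5
  F: 0 + 2(34.39) = 68.78
Total out = 316 mol; y_F = 68.78 / 316 = 0.2176.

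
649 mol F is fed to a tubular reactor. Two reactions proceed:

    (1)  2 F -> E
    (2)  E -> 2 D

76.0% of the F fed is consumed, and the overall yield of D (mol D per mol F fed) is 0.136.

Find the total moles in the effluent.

447 mol

Conversion of F: F consumed = 2ξ₁ = 0.76 × 649 → ξ₁ = 246.6 mol.
Yield of D: 2ξ₂ / 649 = 0.136 → ξ₂ = 44.13 mol.
Outlet amounts (n = n₀ + Σ ν·ξ):
  F: 649 − 2(246.6) = 155.8
  E: 0 + 1(246.6) − 1(44.13) = 202.5
  D: 0 + 2(44.13) = 88.26
Total out = 155.8 + 202.5 + 88.26 = 446.5 mol.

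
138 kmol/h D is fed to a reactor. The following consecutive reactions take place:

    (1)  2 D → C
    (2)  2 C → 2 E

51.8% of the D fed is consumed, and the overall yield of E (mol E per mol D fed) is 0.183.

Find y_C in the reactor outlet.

0.103

Conversion of D: D consumed = 2ξ₁ = 0.518 × 138 → ξ₁ = 35.74 kmol/h.
Yield of E: 2ξ₂ / 138 = 0.183 → ξ₂ = 12.63 kmol/h.
Outlet amounts (n = n₀ + Σ ν·ξ):
  D: 138 − 2(35.74) = 66.52
  C: 0 + 1(35.74) − 2(12.63) = 10.49
  E: 0 + 2(12.63) = 25.25
Total out = 102.3 kmol/h; y_C = 10.49 / 102.3 = 0.1026.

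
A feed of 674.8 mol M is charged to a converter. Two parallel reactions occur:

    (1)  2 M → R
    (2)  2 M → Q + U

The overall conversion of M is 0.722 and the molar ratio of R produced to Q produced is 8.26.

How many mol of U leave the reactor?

26.3 mol

Conversion of M: M consumed = 0.722 × 674.8 = 487.2 mol = 2ξ₁ + 2ξ₂.
Selectivity: 1ξ₁ / (1ξ₂) = 8.26 → ξ₁ = 8.26 ξ₂.
Substitute: (2·8.26 + 2) ξ₂ = 487.2 → ξ₂ = 26.31 mol, ξ₁ = 217.3 mol.
Outlet amounts (n = n₀ + Σ ν·ξ):
  M: 674.8 − 2(217.3) − 2(26.31) = 187.6
  R: 0 + 1(217.3) = 217.3
  Q: 0 + 1(26.31) = 26.31
  U: 0 + 1(26.31) = 26.31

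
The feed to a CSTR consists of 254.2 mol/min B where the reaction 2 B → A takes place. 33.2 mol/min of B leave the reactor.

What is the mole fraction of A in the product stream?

0.769

For B: n = n₀ − 2ξ → 33.2 = 254.2 − 2ξ, giving ξ = 110.5 mol/min.
Outlet amounts (n = n₀ + ν ξ):
  B: 254.2 − 2(110.5) = 33.2
  A: 0 + 1(110.5) = 110.5
Total out = 143.7 mol/min; y_A = 110.5 / 143.7 = 0.769.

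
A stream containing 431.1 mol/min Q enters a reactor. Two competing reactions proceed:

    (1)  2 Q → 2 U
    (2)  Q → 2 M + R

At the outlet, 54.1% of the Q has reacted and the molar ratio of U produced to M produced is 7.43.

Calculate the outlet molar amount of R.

14.7 mol/min

Conversion of Q: Q consumed = 0.541 × 431.1 = 233.2 mol/min = 2ξ₁ + 1ξ₂.
Selectivity: 2ξ₁ / (2ξ₂) = 7.43 → ξ₁ = 7.43 ξ₂.
Substitute: (2·7.43 + 1) ξ₂ = 233.2 → ξ₂ = 14.71 mol/min, ξ₁ = 109.3 mol/min.
Outlet amounts (n = n₀ + Σ ν·ξ):
  Q: 431.1 − 2(109.3) − 1(14.71) = 197.9
  U: 0 + 2(109.3) = 218.5
  M: 0 + 2(14.71) = 29.41
  R: 0 + 1(14.71) = 14.71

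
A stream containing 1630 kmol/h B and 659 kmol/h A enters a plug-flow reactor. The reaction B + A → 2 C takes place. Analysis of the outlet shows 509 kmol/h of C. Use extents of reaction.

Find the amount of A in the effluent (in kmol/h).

For C: n = n₀ + 2ξ → 509 = 0 + 2ξ, giving ξ = 254.5 kmol/h.
Outlet amounts (n = n₀ + ν ξ):
  B: 1630 − 1(254.5) = 1376
  A: 659 − 1(254.5) = 404.5
  C: 0 + 2(254.5) = 509

404 kmol/h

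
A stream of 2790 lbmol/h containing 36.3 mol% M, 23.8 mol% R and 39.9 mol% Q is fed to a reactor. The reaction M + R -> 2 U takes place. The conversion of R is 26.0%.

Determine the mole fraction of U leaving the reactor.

0.124

R reacted = 0.26 × 664 = 172.6 lbmol/h; ν_R = −1, so ξ = 172.6/1 = 172.6 lbmol/h.
Outlet amounts (n = n₀ + ν ξ):
  M: 1013 − 1(172.6) = 840.1
  R: 664 − 1(172.6) = 491.4
  U: 0 + 2(172.6) = 345.3
  Q: 1113 (inert)
Total out = 2790 lbmol/h; y_U = 345.3 / 2790 = 0.1238.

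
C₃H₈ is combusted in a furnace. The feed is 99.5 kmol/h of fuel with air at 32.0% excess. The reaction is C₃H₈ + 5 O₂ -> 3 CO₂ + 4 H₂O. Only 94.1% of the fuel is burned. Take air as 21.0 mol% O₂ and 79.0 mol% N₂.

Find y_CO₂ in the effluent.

0.0846

Stoichiometric O₂ = 5 × 99.5 = 497.5 kmol/h; O₂ fed = 497.5 × 1.320 = 656.7 kmol/h.
N₂ fed = 656.7 × 79/21 = 2470 kmol/h.
Fuel reacted = 0.941 × 99.5 → ξ = 93.63 kmol/h.
Outlet (n = n₀ + ν ξ):
  C₃H₈: 99.5 − 1(93.63) = 5.871
  O₂: 656.7 − 5(93.63) = 188.6
  N₂: 2470 (inert)
  CO₂: 0 + 3(93.63) = 280.9
  H₂O: 0 + 4(93.63) = 374.5
Total out = 3320 kmol/h; y_CO₂ = 280.9 / 3320 = 0.0846.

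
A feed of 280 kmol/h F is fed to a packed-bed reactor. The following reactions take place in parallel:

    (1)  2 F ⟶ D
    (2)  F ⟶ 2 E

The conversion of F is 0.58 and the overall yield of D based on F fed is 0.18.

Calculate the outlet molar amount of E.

Yield of D: 1ξ₁ / 280 = 0.18 → ξ₁ = 50.4 kmol/h.
Conversion of F: 2ξ₁ + 1ξ₂ = 0.58 × 280 = 162.4 → ξ₂ = 61.6 kmol/h.
Outlet amounts (n = n₀ + Σ ν·ξ):
  F: 280 − 2(50.4) − 1(61.6) = 117.6
  D: 0 + 1(50.4) = 50.4
  E: 0 + 2(61.6) = 123.2

123 kmol/h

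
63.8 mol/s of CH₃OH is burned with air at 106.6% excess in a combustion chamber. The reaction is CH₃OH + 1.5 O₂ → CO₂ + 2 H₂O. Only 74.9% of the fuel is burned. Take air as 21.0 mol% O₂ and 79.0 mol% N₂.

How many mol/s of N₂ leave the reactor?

744 mol/s

Stoichiometric O₂ = 1.5 × 63.8 = 95.7 mol/s; O₂ fed = 95.7 × 2.066 = 197.7 mol/s.
N₂ fed = 197.7 × 79/21 = 743.8 mol/s.
Fuel reacted = 0.749 × 63.8 → ξ = 47.79 mol/s.
Outlet (n = n₀ + ν ξ):
  CH₃OH: 63.8 − 1(47.79) = 16.01
  O₂: 197.7 − 1.5(47.79) = 126
  N₂: 743.8 (inert)
  CO₂: 0 + 1(47.79) = 47.79
  H₂O: 0 + 2(47.79) = 95.57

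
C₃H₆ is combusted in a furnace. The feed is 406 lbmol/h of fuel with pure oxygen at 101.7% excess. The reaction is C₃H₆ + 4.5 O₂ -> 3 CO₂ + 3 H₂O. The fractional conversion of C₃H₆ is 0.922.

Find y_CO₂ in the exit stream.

Stoichiometric O₂ = 4.5 × 406 = 1827 lbmol/h; O₂ fed = 1827 × 2.017 = 3685 lbmol/h.
Fuel reacted = 0.922 × 406 → ξ = 374.3 lbmol/h.
Outlet (n = n₀ + ν ξ):
  C₃H₆: 406 − 1(374.3) = 31.67
  O₂: 3685 − 4.5(374.3) = 2001
  CO₂: 0 + 3(374.3) = 1123
  H₂O: 0 + 3(374.3) = 1123
Total out = 4278 lbmol/h; y_CO₂ = 1123 / 4278 = 0.2625.

0.262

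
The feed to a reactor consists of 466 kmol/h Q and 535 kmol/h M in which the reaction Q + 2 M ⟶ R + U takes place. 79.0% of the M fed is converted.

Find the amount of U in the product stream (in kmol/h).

M reacted = 0.79 × 535 = 422.7 kmol/h; ν_M = −2, so ξ = 422.7/2 = 211.3 kmol/h.
Outlet amounts (n = n₀ + ν ξ):
  Q: 466 − 1(211.3) = 254.7
  M: 535 − 2(211.3) = 112.3
  R: 0 + 1(211.3) = 211.3
  U: 0 + 1(211.3) = 211.3

211 kmol/h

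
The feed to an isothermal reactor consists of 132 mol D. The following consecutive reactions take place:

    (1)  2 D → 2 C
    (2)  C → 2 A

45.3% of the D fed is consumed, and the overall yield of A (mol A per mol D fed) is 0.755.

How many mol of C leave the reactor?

Conversion of D: D consumed = 2ξ₁ = 0.453 × 132 → ξ₁ = 29.9 mol.
Yield of A: 2ξ₂ / 132 = 0.755 → ξ₂ = 49.83 mol.
Outlet amounts (n = n₀ + Σ ν·ξ):
  D: 132 − 2(29.9) = 72.2
  C: 0 + 2(29.9) − 1(49.83) = 9.966
  A: 0 + 2(49.83) = 99.66

9.97 mol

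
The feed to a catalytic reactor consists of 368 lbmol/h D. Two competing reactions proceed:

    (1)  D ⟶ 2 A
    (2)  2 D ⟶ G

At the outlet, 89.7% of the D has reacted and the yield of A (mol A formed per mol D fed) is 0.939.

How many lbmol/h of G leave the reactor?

Yield of A: 2ξ₁ / 368 = 0.939 → ξ₁ = 172.8 lbmol/h.
Conversion of D: 1ξ₁ + 2ξ₂ = 0.897 × 368 = 330.1 → ξ₂ = 78.66 lbmol/h.
Outlet amounts (n = n₀ + Σ ν·ξ):
  D: 368 − 1(172.8) − 2(78.66) = 37.9
  A: 0 + 2(172.8) = 345.6
  G: 0 + 1(78.66) = 78.66

78.7 lbmol/h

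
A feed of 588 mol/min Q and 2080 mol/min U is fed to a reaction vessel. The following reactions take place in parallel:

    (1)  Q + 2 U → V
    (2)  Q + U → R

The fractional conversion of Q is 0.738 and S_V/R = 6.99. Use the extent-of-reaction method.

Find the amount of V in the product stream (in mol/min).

Conversion of Q: Q consumed = 0.738 × 588 = 433.9 mol/min = 1ξ₁ + 1ξ₂.
Selectivity: 1ξ₁ / (1ξ₂) = 6.99 → ξ₁ = 6.99 ξ₂.
Substitute: (1·6.99 + 1) ξ₂ = 433.9 → ξ₂ = 54.31 mol/min, ξ₁ = 379.6 mol/min.
Outlet amounts (n = n₀ + Σ ν·ξ):
  Q: 588 − 1(379.6) − 1(54.31) = 154.1
  U: 2080 − 2(379.6) − 1(54.31) = 1266
  V: 0 + 1(379.6) = 379.6
  R: 0 + 1(54.31) = 54.31

380 mol/min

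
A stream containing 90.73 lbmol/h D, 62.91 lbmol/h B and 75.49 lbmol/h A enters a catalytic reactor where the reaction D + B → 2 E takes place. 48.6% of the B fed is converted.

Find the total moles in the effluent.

229 lbmol/h

B reacted = 0.486 × 62.91 = 30.57 lbmol/h; ν_B = −1, so ξ = 30.57/1 = 30.57 lbmol/h.
Outlet amounts (n = n₀ + ν ξ):
  D: 90.73 − 1(30.57) = 60.16
  B: 62.91 − 1(30.57) = 32.34
  E: 0 + 2(30.57) = 61.15
  A: 75.49 (inert)
Total out = 60.16 + 32.34 + 61.15 + 75.49 = 229.1 lbmol/h.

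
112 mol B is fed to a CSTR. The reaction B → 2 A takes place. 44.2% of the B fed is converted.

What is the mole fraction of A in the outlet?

0.613

B reacted = 0.442 × 112 = 49.5 mol; ν_B = −1, so ξ = 49.5/1 = 49.5 mol.
Outlet amounts (n = n₀ + ν ξ):
  B: 112 − 1(49.5) = 62.5
  A: 0 + 2(49.5) = 99.01
Total out = 161.5 mol; y_A = 99.01 / 161.5 = 0.613.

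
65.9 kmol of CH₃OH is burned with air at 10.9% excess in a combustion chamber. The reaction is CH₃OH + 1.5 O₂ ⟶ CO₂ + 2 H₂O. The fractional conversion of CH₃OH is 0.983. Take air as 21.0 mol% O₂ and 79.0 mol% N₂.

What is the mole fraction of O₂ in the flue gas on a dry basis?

0.0254

Stoichiometric O₂ = 1.5 × 65.9 = 98.85 kmol; O₂ fed = 98.85 × 1.109 = 109.6 kmol.
N₂ fed = 109.6 × 79/21 = 412.4 kmol.
Fuel reacted = 0.983 × 65.9 → ξ = 64.78 kmol.
Outlet (n = n₀ + ν ξ):
  CH₃OH: 65.9 − 1(64.78) = 1.12
  O₂: 109.6 − 1.5(64.78) = 12.46
  N₂: 412.4 (inert)
  CO₂: 0 + 1(64.78) = 64.78
  H₂O: 0 + 2(64.78) = 129.6
Dry total = 490.8 kmol; y_O₂ (dry) = 12.46 / 490.8 = 0.02538.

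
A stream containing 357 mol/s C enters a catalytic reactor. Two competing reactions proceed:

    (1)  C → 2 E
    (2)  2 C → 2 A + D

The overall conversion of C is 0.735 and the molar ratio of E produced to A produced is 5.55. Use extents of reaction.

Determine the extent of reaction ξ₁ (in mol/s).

ξ₁ = 193 mol/s

Conversion of C: C consumed = 0.735 × 357 = 262.4 mol/s = 1ξ₁ + 2ξ₂.
Selectivity: 2ξ₁ / (2ξ₂) = 5.55 → ξ₁ = 5.55 ξ₂.
Substitute: (1·5.55 + 2) ξ₂ = 262.4 → ξ₂ = 34.75 mol/s, ξ₁ = 192.9 mol/s.
Outlet amounts (n = n₀ + Σ ν·ξ):
  C: 357 − 1(192.9) − 2(34.75) = 94.61
  E: 0 + 2(192.9) = 385.8
  A: 0 + 2(34.75) = 69.51
  D: 0 + 1(34.75) = 34.75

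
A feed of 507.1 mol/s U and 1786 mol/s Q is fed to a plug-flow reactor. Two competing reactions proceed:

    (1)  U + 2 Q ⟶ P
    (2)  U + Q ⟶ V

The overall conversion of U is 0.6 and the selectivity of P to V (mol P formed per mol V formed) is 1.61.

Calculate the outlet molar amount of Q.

1290 mol/s

Conversion of U: U consumed = 0.6 × 507.1 = 304.3 mol/s = 1ξ₁ + 1ξ₂.
Selectivity: 1ξ₁ / (1ξ₂) = 1.61 → ξ₁ = 1.61 ξ₂.
Substitute: (1·1.61 + 1) ξ₂ = 304.3 → ξ₂ = 116.6 mol/s, ξ₁ = 187.7 mol/s.
Outlet amounts (n = n₀ + Σ ν·ξ):
  U: 507.1 − 1(187.7) − 1(116.6) = 202.8
  Q: 1786 − 2(187.7) − 1(116.6) = 1294
  P: 0 + 1(187.7) = 187.7
  V: 0 + 1(116.6) = 116.6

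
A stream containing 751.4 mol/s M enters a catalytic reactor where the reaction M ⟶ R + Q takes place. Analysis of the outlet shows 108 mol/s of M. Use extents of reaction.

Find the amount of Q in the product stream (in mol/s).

For M: n = n₀ − 1ξ → 108 = 751.4 − 1ξ, giving ξ = 643.4 mol/s.
Outlet amounts (n = n₀ + ν ξ):
  M: 751.4 − 1(643.4) = 108
  R: 0 + 1(643.4) = 643.4
  Q: 0 + 1(643.4) = 643.4

643 mol/s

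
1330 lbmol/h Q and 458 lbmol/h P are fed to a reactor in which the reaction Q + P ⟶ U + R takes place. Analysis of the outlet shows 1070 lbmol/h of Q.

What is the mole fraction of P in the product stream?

0.111

For Q: n = n₀ − 1ξ → 1070 = 1330 − 1ξ, giving ξ = 260 lbmol/h.
Outlet amounts (n = n₀ + ν ξ):
  Q: 1330 − 1(260) = 1070
  P: 458 − 1(260) = 198
  U: 0 + 1(260) = 260
  R: 0 + 1(260) = 260
Total out = 1788 lbmol/h; y_P = 198 / 1788 = 0.1107.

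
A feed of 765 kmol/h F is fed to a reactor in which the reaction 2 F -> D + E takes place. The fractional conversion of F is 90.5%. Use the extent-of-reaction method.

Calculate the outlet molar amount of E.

346 kmol/h

F reacted = 0.905 × 765 = 692.3 kmol/h; ν_F = −2, so ξ = 692.3/2 = 346.2 kmol/h.
Outlet amounts (n = n₀ + ν ξ):
  F: 765 − 2(346.2) = 72.67
  D: 0 + 1(346.2) = 346.2
  E: 0 + 1(346.2) = 346.2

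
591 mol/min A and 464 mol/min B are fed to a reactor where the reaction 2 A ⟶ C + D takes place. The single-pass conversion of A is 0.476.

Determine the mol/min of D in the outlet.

141 mol/min

A reacted = 0.476 × 591 = 281.3 mol/min; ν_A = −2, so ξ = 281.3/2 = 140.7 mol/min.
Outlet amounts (n = n₀ + ν ξ):
  A: 591 − 2(140.7) = 309.7
  C: 0 + 1(140.7) = 140.7
  D: 0 + 1(140.7) = 140.7
  B: 464 (inert)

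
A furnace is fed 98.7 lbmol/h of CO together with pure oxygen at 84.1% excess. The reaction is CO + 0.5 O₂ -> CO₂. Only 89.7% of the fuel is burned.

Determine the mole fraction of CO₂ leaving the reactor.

Stoichiometric O₂ = 0.5 × 98.7 = 49.35 lbmol/h; O₂ fed = 49.35 × 1.841 = 90.85 lbmol/h.
Fuel reacted = 0.897 × 98.7 → ξ = 88.53 lbmol/h.
Outlet (n = n₀ + ν ξ):
  CO: 98.7 − 1(88.53) = 10.17
  O₂: 90.85 − 0.5(88.53) = 46.59
  CO₂: 0 + 1(88.53) = 88.53
Total out = 145.3 lbmol/h; y_CO₂ = 88.53 / 145.3 = 0.6094.

0.609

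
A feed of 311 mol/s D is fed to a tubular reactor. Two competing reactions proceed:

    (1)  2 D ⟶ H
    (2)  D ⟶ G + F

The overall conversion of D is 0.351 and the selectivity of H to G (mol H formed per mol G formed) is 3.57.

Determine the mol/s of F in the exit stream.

13.4 mol/s

Conversion of D: D consumed = 0.351 × 311 = 109.2 mol/s = 2ξ₁ + 1ξ₂.
Selectivity: 1ξ₁ / (1ξ₂) = 3.57 → ξ₁ = 3.57 ξ₂.
Substitute: (2·3.57 + 1) ξ₂ = 109.2 → ξ₂ = 13.41 mol/s, ξ₁ = 47.88 mol/s.
Outlet amounts (n = n₀ + Σ ν·ξ):
  D: 311 − 2(47.88) − 1(13.41) = 201.8
  H: 0 + 1(47.88) = 47.88
  G: 0 + 1(13.41) = 13.41
  F: 0 + 1(13.41) = 13.41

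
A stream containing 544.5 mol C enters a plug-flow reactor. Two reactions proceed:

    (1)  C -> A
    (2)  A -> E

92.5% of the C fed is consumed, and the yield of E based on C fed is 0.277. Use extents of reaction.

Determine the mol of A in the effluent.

Conversion of C: C consumed = 1ξ₁ = 0.925 × 544.5 → ξ₁ = 503.7 mol.
Yield of E: 1ξ₂ / 544.5 = 0.277 → ξ₂ = 150.8 mol.
Outlet amounts (n = n₀ + Σ ν·ξ):
  C: 544.5 − 1(503.7) = 40.84
  A: 0 + 1(503.7) − 1(150.8) = 352.8
  E: 0 + 1(150.8) = 150.8

353 mol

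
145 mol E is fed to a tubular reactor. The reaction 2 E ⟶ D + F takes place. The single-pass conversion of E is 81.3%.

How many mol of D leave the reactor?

58.9 mol

E reacted = 0.813 × 145 = 117.9 mol; ν_E = −2, so ξ = 117.9/2 = 58.94 mol.
Outlet amounts (n = n₀ + ν ξ):
  E: 145 − 2(58.94) = 27.12
  D: 0 + 1(58.94) = 58.94
  F: 0 + 1(58.94) = 58.94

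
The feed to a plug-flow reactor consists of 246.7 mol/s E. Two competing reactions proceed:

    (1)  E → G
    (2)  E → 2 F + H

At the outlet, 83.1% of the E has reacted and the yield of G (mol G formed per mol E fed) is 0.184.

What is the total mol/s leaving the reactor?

566 mol/s

Yield of G: 1ξ₁ / 246.7 = 0.184 → ξ₁ = 45.39 mol/s.
Conversion of E: 1ξ₁ + 1ξ₂ = 0.831 × 246.7 = 205 → ξ₂ = 159.6 mol/s.
Outlet amounts (n = n₀ + Σ ν·ξ):
  E: 246.7 − 1(45.39) − 1(159.6) = 41.69
  G: 0 + 1(45.39) = 45.39
  F: 0 + 2(159.6) = 319.2
  H: 0 + 1(159.6) = 159.6
Total out = 41.69 + 45.39 + 319.2 + 159.6 = 565.9 mol/s.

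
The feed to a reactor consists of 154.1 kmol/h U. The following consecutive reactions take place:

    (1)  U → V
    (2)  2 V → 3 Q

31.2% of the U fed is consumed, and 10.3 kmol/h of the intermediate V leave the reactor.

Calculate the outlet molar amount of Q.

56.7 kmol/h

Conversion of U: U consumed = 1ξ₁ = 0.312 × 154.1 → ξ₁ = 48.08 kmol/h.
V balance: n_V = 0 + 1ξ₁ − 2ξ₂ = 10.3 → ξ₂ = (1·48.08 − 10.3)/2 = 18.89 kmol/h.
Outlet amounts (n = n₀ + Σ ν·ξ):
  U: 154.1 − 1(48.08) = 106
  V: 0 + 1(48.08) − 2(18.89) = 10.3
  Q: 0 + 3(18.89) = 56.67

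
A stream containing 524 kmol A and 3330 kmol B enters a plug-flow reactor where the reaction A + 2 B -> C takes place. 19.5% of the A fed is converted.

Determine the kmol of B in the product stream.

A reacted = 0.195 × 524 = 102.2 kmol; ν_A = −1, so ξ = 102.2/1 = 102.2 kmol.
Outlet amounts (n = n₀ + ν ξ):
  A: 524 − 1(102.2) = 421.8
  B: 3330 − 2(102.2) = 3126
  C: 0 + 1(102.2) = 102.2

3130 kmol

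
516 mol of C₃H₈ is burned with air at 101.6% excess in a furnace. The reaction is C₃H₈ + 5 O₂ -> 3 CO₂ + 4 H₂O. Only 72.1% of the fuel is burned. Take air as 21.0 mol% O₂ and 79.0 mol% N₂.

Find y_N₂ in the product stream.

0.763

Stoichiometric O₂ = 5 × 516 = 2580 mol; O₂ fed = 2580 × 2.016 = 5201 mol.
N₂ fed = 5201 × 79/21 = 19570 mol.
Fuel reacted = 0.721 × 516 → ξ = 372 mol.
Outlet (n = n₀ + ν ξ):
  C₃H₈: 516 − 1(372) = 144
  O₂: 5201 − 5(372) = 3341
  N₂: 19570 (inert)
  CO₂: 0 + 3(372) = 1116
  H₂O: 0 + 4(372) = 1488
Total out = 25660 mol; y_N₂ = 19570 / 25660 = 0.7627.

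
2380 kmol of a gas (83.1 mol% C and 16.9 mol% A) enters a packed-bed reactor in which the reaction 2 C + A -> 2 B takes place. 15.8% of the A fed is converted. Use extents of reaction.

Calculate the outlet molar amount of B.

127 kmol

A reacted = 0.158 × 402.2 = 63.55 kmol; ν_A = −1, so ξ = 63.55/1 = 63.55 kmol.
Outlet amounts (n = n₀ + ν ξ):
  C: 1978 − 2(63.55) = 1851
  A: 402.2 − 1(63.55) = 338.7
  B: 0 + 2(63.55) = 127.1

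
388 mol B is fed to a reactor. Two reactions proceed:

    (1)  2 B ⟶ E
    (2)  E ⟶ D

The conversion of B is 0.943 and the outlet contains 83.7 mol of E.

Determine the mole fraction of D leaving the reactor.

0.484

Conversion of B: B consumed = 2ξ₁ = 0.943 × 388 → ξ₁ = 182.9 mol.
E balance: n_E = 0 + 1ξ₁ − 1ξ₂ = 83.7 → ξ₂ = (1·182.9 − 83.7)/1 = 99.24 mol.
Outlet amounts (n = n₀ + Σ ν·ξ):
  B: 388 − 2(182.9) = 22.12
  E: 0 + 1(182.9) − 1(99.24) = 83.7
  D: 0 + 1(99.24) = 99.24
Total out = 205.1 mol; y_D = 99.24 / 205.1 = 0.484.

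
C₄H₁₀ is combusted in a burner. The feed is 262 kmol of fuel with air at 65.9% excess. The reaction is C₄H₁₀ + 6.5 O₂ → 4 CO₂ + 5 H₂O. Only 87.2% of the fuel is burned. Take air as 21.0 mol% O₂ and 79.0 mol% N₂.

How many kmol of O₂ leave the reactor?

1340 kmol

Stoichiometric O₂ = 6.5 × 262 = 1703 kmol; O₂ fed = 1703 × 1.659 = 2825 kmol.
N₂ fed = 2825 × 79/21 = 10630 kmol.
Fuel reacted = 0.872 × 262 → ξ = 228.5 kmol.
Outlet (n = n₀ + ν ξ):
  C₄H₁₀: 262 − 1(228.5) = 33.54
  O₂: 2825 − 6.5(228.5) = 1340
  N₂: 10630 (inert)
  CO₂: 0 + 4(228.5) = 913.9
  H₂O: 0 + 5(228.5) = 1142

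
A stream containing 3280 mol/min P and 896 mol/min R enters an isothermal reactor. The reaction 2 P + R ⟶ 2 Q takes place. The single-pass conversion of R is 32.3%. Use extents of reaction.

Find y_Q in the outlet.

R reacted = 0.323 × 896 = 289.4 mol/min; ν_R = −1, so ξ = 289.4/1 = 289.4 mol/min.
Outlet amounts (n = n₀ + ν ξ):
  P: 3280 − 2(289.4) = 2701
  R: 896 − 1(289.4) = 606.6
  Q: 0 + 2(289.4) = 578.8
Total out = 3887 mol/min; y_Q = 578.8 / 3887 = 0.1489.

0.149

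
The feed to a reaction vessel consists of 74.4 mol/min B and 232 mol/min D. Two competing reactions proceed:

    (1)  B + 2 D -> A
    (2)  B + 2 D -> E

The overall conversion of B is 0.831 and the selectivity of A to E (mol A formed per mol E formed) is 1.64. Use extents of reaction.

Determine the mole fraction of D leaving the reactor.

Conversion of B: B consumed = 0.831 × 74.4 = 61.83 mol/min = 1ξ₁ + 1ξ₂.
Selectivity: 1ξ₁ / (1ξ₂) = 1.64 → ξ₁ = 1.64 ξ₂.
Substitute: (1·1.64 + 1) ξ₂ = 61.83 → ξ₂ = 23.42 mol/min, ξ₁ = 38.41 mol/min.
Outlet amounts (n = n₀ + Σ ν·ξ):
  B: 74.4 − 1(38.41) − 1(23.42) = 12.57
  D: 232 − 2(38.41) − 2(23.42) = 108.3
  A: 0 + 1(38.41) = 38.41
  E: 0 + 1(23.42) = 23.42
Total out = 182.7 mol/min; y_D = 108.3 / 182.7 = 0.5929.

0.593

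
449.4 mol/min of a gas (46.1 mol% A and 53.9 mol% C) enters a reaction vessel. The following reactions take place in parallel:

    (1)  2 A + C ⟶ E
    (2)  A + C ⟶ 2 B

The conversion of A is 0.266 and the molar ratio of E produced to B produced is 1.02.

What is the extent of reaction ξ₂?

ξ₂ = 10.8 mol/min

Conversion of A: A consumed = 0.266 × 207.2 = 55.11 mol/min = 2ξ₁ + 1ξ₂.
Selectivity: 1ξ₁ / (2ξ₂) = 1.02 → ξ₁ = 2.04 ξ₂.
Substitute: (2·2.04 + 1) ξ₂ = 55.11 → ξ₂ = 10.85 mol/min, ξ₁ = 22.13 mol/min.
Outlet amounts (n = n₀ + Σ ν·ξ):
  A: 207.2 − 2(22.13) − 1(10.85) = 152.1
  C: 242.2 − 1(22.13) − 1(10.85) = 209.2
  E: 0 + 1(22.13) = 22.13
  B: 0 + 2(10.85) = 21.7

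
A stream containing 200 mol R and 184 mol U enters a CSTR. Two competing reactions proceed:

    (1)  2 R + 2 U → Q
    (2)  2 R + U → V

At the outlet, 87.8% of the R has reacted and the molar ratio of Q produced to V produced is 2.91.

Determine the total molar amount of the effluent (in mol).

143 mol

Conversion of R: R consumed = 0.878 × 200 = 175.6 mol = 2ξ₁ + 2ξ₂.
Selectivity: 1ξ₁ / (1ξ₂) = 2.91 → ξ₁ = 2.91 ξ₂.
Substitute: (2·2.91 + 2) ξ₂ = 175.6 → ξ₂ = 22.46 mol, ξ₁ = 65.34 mol.
Outlet amounts (n = n₀ + Σ ν·ξ):
  R: 200 − 2(65.34) − 2(22.46) = 24.4
  U: 184 − 2(65.34) − 1(22.46) = 30.86
  Q: 0 + 1(65.34) = 65.34
  V: 0 + 1(22.46) = 22.46
Total out = 24.4 + 30.86 + 65.34 + 22.46 = 143.1 mol.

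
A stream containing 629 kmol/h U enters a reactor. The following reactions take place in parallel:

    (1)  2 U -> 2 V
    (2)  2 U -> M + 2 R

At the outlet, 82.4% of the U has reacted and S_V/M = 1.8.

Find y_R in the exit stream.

0.356

Conversion of U: U consumed = 0.824 × 629 = 518.3 kmol/h = 2ξ₁ + 2ξ₂.
Selectivity: 2ξ₁ / (1ξ₂) = 1.8 → ξ₁ = 0.9 ξ₂.
Substitute: (2·0.9 + 2) ξ₂ = 518.3 → ξ₂ = 136.4 kmol/h, ξ₁ = 122.8 kmol/h.
Outlet amounts (n = n₀ + Σ ν·ξ):
  U: 629 − 2(122.8) − 2(136.4) = 110.7
  V: 0 + 2(122.8) = 245.5
  M: 0 + 1(136.4) = 136.4
  R: 0 + 2(136.4) = 272.8
Total out = 765.4 kmol/h; y_R = 272.8 / 765.4 = 0.3564.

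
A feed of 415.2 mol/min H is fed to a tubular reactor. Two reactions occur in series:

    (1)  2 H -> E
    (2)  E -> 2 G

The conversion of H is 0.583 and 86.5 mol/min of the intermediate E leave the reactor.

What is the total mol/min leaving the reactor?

Conversion of H: H consumed = 2ξ₁ = 0.583 × 415.2 → ξ₁ = 121 mol/min.
E balance: n_E = 0 + 1ξ₁ − 1ξ₂ = 86.5 → ξ₂ = (1·121 − 86.5)/1 = 34.53 mol/min.
Outlet amounts (n = n₀ + Σ ν·ξ):
  H: 415.2 − 2(121) = 173.1
  E: 0 + 1(121) − 1(34.53) = 86.5
  G: 0 + 2(34.53) = 69.06
Total out = 173.1 + 86.5 + 69.06 = 328.7 mol/min.

329 mol/min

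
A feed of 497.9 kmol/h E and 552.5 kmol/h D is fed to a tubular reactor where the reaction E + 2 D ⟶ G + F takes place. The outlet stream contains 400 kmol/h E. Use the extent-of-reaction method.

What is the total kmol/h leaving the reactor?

For E: n = n₀ − 1ξ → 400 = 497.9 − 1ξ, giving ξ = 97.9 kmol/h.
Outlet amounts (n = n₀ + ν ξ):
  E: 497.9 − 1(97.9) = 400
  D: 552.5 − 2(97.9) = 356.7
  G: 0 + 1(97.9) = 97.9
  F: 0 + 1(97.9) = 97.9
Total out = 400 + 356.7 + 97.9 + 97.9 = 952.5 kmol/h.

952 kmol/h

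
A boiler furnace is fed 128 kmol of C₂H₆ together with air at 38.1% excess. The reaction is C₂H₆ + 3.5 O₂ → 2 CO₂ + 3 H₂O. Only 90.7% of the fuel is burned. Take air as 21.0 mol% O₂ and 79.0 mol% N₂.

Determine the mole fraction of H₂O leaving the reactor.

Stoichiometric O₂ = 3.5 × 128 = 448 kmol; O₂ fed = 448 × 1.381 = 618.7 kmol.
N₂ fed = 618.7 × 79/21 = 2327 kmol.
Fuel reacted = 0.907 × 128 → ξ = 116.1 kmol.
Outlet (n = n₀ + ν ξ):
  C₂H₆: 128 − 1(116.1) = 11.9
  O₂: 618.7 − 3.5(116.1) = 212.4
  N₂: 2327 (inert)
  CO₂: 0 + 2(116.1) = 232.2
  H₂O: 0 + 3(116.1) = 348.3
Total out = 3132 kmol; y_H₂O = 348.3 / 3132 = 0.1112.

0.111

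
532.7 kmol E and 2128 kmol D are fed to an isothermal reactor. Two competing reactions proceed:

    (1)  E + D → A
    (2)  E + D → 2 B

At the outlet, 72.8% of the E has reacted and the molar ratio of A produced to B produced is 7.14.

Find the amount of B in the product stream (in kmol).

Conversion of E: E consumed = 0.728 × 532.7 = 387.8 kmol = 1ξ₁ + 1ξ₂.
Selectivity: 1ξ₁ / (2ξ₂) = 7.14 → ξ₁ = 14.28 ξ₂.
Substitute: (1·14.28 + 1) ξ₂ = 387.8 → ξ₂ = 25.38 kmol, ξ₁ = 362.4 kmol.
Outlet amounts (n = n₀ + Σ ν·ξ):
  E: 532.7 − 1(362.4) − 1(25.38) = 144.9
  D: 2128 − 1(362.4) − 1(25.38) = 1740
  A: 0 + 1(362.4) = 362.4
  B: 0 + 2(25.38) = 50.76

50.8 kmol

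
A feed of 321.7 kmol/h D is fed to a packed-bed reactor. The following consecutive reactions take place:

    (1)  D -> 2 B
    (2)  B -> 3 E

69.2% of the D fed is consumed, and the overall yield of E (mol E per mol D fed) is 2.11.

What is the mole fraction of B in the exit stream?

Conversion of D: D consumed = 1ξ₁ = 0.692 × 321.7 → ξ₁ = 222.6 kmol/h.
Yield of E: 3ξ₂ / 321.7 = 2.11 → ξ₂ = 226.3 kmol/h.
Outlet amounts (n = n₀ + Σ ν·ξ):
  D: 321.7 − 1(222.6) = 99.08
  B: 0 + 2(222.6) − 1(226.3) = 219
  E: 0 + 3(226.3) = 678.8
Total out = 996.8 kmol/h; y_B = 219 / 996.8 = 0.2197.

0.22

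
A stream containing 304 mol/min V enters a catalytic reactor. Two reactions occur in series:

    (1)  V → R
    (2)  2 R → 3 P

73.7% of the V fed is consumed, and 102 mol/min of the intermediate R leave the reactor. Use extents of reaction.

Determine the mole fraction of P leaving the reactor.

Conversion of V: V consumed = 1ξ₁ = 0.737 × 304 → ξ₁ = 224 mol/min.
R balance: n_R = 0 + 1ξ₁ − 2ξ₂ = 102 → ξ₂ = (1·224 − 102)/2 = 61.02 mol/min.
Outlet amounts (n = n₀ + Σ ν·ξ):
  V: 304 − 1(224) = 79.95
  R: 0 + 1(224) − 2(61.02) = 102
  P: 0 + 3(61.02) = 183.1
Total out = 365 mol/min; y_P = 183.1 / 365 = 0.5015.

0.502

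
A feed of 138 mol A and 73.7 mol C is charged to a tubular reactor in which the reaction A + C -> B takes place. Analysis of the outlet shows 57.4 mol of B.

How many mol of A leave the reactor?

For B: n = n₀ + 1ξ → 57.4 = 0 + 1ξ, giving ξ = 57.4 mol.
Outlet amounts (n = n₀ + ν ξ):
  A: 138 − 1(57.4) = 80.6
  C: 73.7 − 1(57.4) = 16.3
  B: 0 + 1(57.4) = 57.4

80.6 mol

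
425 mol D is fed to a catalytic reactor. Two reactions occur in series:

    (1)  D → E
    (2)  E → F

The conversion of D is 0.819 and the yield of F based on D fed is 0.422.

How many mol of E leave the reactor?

Conversion of D: D consumed = 1ξ₁ = 0.819 × 425 → ξ₁ = 348.1 mol.
Yield of F: 1ξ₂ / 425 = 0.422 → ξ₂ = 179.3 mol.
Outlet amounts (n = n₀ + Σ ν·ξ):
  D: 425 − 1(348.1) = 76.93
  E: 0 + 1(348.1) − 1(179.3) = 168.7
  F: 0 + 1(179.3) = 179.3

169 mol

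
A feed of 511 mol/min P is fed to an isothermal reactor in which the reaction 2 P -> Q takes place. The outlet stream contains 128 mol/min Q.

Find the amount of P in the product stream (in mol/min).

255 mol/min

For Q: n = n₀ + 1ξ → 128 = 0 + 1ξ, giving ξ = 128 mol/min.
Outlet amounts (n = n₀ + ν ξ):
  P: 511 − 2(128) = 255
  Q: 0 + 1(128) = 128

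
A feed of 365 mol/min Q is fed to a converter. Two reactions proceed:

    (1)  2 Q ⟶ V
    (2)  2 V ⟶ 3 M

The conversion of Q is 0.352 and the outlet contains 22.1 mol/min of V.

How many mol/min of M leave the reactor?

Conversion of Q: Q consumed = 2ξ₁ = 0.352 × 365 → ξ₁ = 64.24 mol/min.
V balance: n_V = 0 + 1ξ₁ − 2ξ₂ = 22.1 → ξ₂ = (1·64.24 − 22.1)/2 = 21.07 mol/min.
Outlet amounts (n = n₀ + Σ ν·ξ):
  Q: 365 − 2(64.24) = 236.5
  V: 0 + 1(64.24) − 2(21.07) = 22.1
  M: 0 + 3(21.07) = 63.21

63.2 mol/min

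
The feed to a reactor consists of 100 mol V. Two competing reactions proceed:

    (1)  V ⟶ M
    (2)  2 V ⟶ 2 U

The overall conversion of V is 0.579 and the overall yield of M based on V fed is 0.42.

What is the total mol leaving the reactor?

100 mol

Yield of M: 1ξ₁ / 100 = 0.42 → ξ₁ = 42 mol.
Conversion of V: 1ξ₁ + 2ξ₂ = 0.579 × 100 = 57.9 → ξ₂ = 7.95 mol.
Outlet amounts (n = n₀ + Σ ν·ξ):
  V: 100 − 1(42) − 2(7.95) = 42.1
  M: 0 + 1(42) = 42
  U: 0 + 2(7.95) = 15.9
Total out = 42.1 + 42 + 15.9 = 100 mol.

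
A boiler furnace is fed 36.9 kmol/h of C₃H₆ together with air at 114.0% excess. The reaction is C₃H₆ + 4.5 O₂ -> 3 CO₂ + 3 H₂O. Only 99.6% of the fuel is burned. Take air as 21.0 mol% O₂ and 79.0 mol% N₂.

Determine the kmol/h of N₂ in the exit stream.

1340 kmol/h

Stoichiometric O₂ = 4.5 × 36.9 = 166 kmol/h; O₂ fed = 166 × 2.140 = 355.3 kmol/h.
N₂ fed = 355.3 × 79/21 = 1337 kmol/h.
Fuel reacted = 0.996 × 36.9 → ξ = 36.75 kmol/h.
Outlet (n = n₀ + ν ξ):
  C₃H₆: 36.9 − 1(36.75) = 0.1476
  O₂: 355.3 − 4.5(36.75) = 190
  N₂: 1337 (inert)
  CO₂: 0 + 3(36.75) = 110.3
  H₂O: 0 + 3(36.75) = 110.3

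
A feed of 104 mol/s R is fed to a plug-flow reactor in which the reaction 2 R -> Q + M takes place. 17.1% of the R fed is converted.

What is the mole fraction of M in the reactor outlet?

0.0855

R reacted = 0.171 × 104 = 17.78 mol/s; ν_R = −2, so ξ = 17.78/2 = 8.892 mol/s.
Outlet amounts (n = n₀ + ν ξ):
  R: 104 − 2(8.892) = 86.22
  Q: 0 + 1(8.892) = 8.892
  M: 0 + 1(8.892) = 8.892
Total out = 104 mol/s; y_M = 8.892 / 104 = 0.0855.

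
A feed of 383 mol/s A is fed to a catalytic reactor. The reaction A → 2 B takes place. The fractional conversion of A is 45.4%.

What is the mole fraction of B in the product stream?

0.624

A reacted = 0.454 × 383 = 173.9 mol/s; ν_A = −1, so ξ = 173.9/1 = 173.9 mol/s.
Outlet amounts (n = n₀ + ν ξ):
  A: 383 − 1(173.9) = 209.1
  B: 0 + 2(173.9) = 347.8
Total out = 556.9 mol/s; y_B = 347.8 / 556.9 = 0.6245.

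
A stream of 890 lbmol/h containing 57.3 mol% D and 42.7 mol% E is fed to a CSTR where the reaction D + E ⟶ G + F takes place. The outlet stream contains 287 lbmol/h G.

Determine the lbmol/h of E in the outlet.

For G: n = n₀ + 1ξ → 287 = 0 + 1ξ, giving ξ = 287 lbmol/h.
Outlet amounts (n = n₀ + ν ξ):
  D: 510 − 1(287) = 223
  E: 380 − 1(287) = 93.03
  G: 0 + 1(287) = 287
  F: 0 + 1(287) = 287

93 lbmol/h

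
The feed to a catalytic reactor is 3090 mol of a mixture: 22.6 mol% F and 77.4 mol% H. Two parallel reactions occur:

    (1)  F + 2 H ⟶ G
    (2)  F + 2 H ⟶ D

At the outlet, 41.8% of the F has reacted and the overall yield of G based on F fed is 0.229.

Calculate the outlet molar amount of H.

Yield of G: 1ξ₁ / 698.3 = 0.229 → ξ₁ = 159.9 mol.
Conversion of F: 1ξ₁ + 1ξ₂ = 0.418 × 698.3 = 291.9 → ξ₂ = 132 mol.
Outlet amounts (n = n₀ + Σ ν·ξ):
  F: 698.3 − 1(159.9) − 1(132) = 406.4
  H: 2392 − 2(159.9) − 2(132) = 1808
  G: 0 + 1(159.9) = 159.9
  D: 0 + 1(132) = 132

1810 mol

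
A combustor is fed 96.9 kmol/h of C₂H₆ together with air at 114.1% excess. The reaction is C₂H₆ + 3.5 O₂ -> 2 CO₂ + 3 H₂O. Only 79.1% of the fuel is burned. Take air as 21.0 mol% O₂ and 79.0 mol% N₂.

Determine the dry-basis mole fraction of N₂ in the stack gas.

0.812

Stoichiometric O₂ = 3.5 × 96.9 = 339.2 kmol/h; O₂ fed = 339.2 × 2.141 = 726.1 kmol/h.
N₂ fed = 726.1 × 79/21 = 2732 kmol/h.
Fuel reacted = 0.791 × 96.9 → ξ = 76.65 kmol/h.
Outlet (n = n₀ + ν ξ):
  C₂H₆: 96.9 − 1(76.65) = 20.25
  O₂: 726.1 − 3.5(76.65) = 457.9
  N₂: 2732 (inert)
  CO₂: 0 + 2(76.65) = 153.3
  H₂O: 0 + 3(76.65) = 229.9
Dry total = 3363 kmol/h; y_N₂ (dry) = 2732 / 3363 = 0.8123.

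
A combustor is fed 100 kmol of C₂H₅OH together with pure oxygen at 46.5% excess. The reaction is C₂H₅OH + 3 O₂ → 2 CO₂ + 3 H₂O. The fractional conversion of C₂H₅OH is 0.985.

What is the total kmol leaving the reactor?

638 kmol

Stoichiometric O₂ = 3 × 100 = 300 kmol; O₂ fed = 300 × 1.465 = 439.5 kmol.
Fuel reacted = 0.985 × 100 → ξ = 98.5 kmol.
Outlet (n = n₀ + ν ξ):
  C₂H₅OH: 100 − 1(98.5) = 1.5
  O₂: 439.5 − 3(98.5) = 144
  CO₂: 0 + 2(98.5) = 197
  H₂O: 0 + 3(98.5) = 295.5
Total out = 1.5 + 144 + 197 + 295.5 = 638 kmol.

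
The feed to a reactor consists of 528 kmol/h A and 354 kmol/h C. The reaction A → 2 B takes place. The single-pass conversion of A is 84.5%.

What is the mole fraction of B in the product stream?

0.672

A reacted = 0.845 × 528 = 446.2 kmol/h; ν_A = −1, so ξ = 446.2/1 = 446.2 kmol/h.
Outlet amounts (n = n₀ + ν ξ):
  A: 528 − 1(446.2) = 81.84
  B: 0 + 2(446.2) = 892.3
  C: 354 (inert)
Total out = 1328 kmol/h; y_B = 892.3 / 1328 = 0.6718.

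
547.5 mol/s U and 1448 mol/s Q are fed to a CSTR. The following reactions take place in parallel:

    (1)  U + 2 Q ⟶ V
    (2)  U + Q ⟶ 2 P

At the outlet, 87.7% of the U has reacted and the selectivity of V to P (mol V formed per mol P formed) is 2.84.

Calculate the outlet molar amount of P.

144 mol/s

Conversion of U: U consumed = 0.877 × 547.5 = 480.2 mol/s = 1ξ₁ + 1ξ₂.
Selectivity: 1ξ₁ / (2ξ₂) = 2.84 → ξ₁ = 5.68 ξ₂.
Substitute: (1·5.68 + 1) ξ₂ = 480.2 → ξ₂ = 71.88 mol/s, ξ₁ = 408.3 mol/s.
Outlet amounts (n = n₀ + Σ ν·ξ):
  U: 547.5 − 1(408.3) − 1(71.88) = 67.34
  Q: 1448 − 2(408.3) − 1(71.88) = 559.6
  V: 0 + 1(408.3) = 408.3
  P: 0 + 2(71.88) = 143.8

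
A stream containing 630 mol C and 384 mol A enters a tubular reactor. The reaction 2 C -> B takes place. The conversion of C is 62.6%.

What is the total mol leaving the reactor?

817 mol

C reacted = 0.626 × 630 = 394.4 mol; ν_C = −2, so ξ = 394.4/2 = 197.2 mol.
Outlet amounts (n = n₀ + ν ξ):
  C: 630 − 2(197.2) = 235.6
  B: 0 + 1(197.2) = 197.2
  A: 384 (inert)
Total out = 235.6 + 197.2 + 384 = 816.8 mol.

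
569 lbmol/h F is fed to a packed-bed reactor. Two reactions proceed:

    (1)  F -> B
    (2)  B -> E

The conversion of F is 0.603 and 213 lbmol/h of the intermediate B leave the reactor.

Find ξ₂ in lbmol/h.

ξ₂ = 130 lbmol/h

Conversion of F: F consumed = 1ξ₁ = 0.603 × 569 → ξ₁ = 343.1 lbmol/h.
B balance: n_B = 0 + 1ξ₁ − 1ξ₂ = 213 → ξ₂ = (1·343.1 − 213)/1 = 130.1 lbmol/h.
Outlet amounts (n = n₀ + Σ ν·ξ):
  F: 569 − 1(343.1) = 225.9
  B: 0 + 1(343.1) − 1(130.1) = 213
  E: 0 + 1(130.1) = 130.1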